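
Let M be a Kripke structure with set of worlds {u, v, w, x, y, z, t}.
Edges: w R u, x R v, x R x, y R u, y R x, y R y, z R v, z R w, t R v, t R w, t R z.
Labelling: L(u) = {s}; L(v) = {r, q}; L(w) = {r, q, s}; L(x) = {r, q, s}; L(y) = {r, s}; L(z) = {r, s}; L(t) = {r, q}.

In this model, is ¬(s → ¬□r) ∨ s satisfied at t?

No

At t: ¬(s → ¬□r) is false, s is false, so ¬(s → ¬□r) ∨ s is false.
  At t: s → ¬□r is true, so ¬(s → ¬□r) is false.
    At t: s is false, ¬□r is false, so s → ¬□r is true.
      At t: □r is true, so ¬□r is false.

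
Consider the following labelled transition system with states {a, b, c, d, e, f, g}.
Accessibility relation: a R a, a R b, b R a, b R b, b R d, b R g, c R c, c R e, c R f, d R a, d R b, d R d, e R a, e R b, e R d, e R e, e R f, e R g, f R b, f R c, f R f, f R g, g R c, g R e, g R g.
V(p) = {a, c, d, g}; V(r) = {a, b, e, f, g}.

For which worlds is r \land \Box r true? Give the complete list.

Let φ = r \land \Box r. Evaluate φ at each world:
  a (successors {a, b}): φ is true.
  b (successors {a, b, d, g}): φ is false.
  c (successors {c, e, f}): φ is false.
  d (successors {a, b, d}): φ is false.
  e (successors {a, b, d, e, f, g}): φ is false.
  f (successors {b, c, f, g}): φ is false.
  g (successors {c, e, g}): φ is false.
For instance, at e:
  At e: r is true, \Box r is false, so r \land \Box r is false.
    At e: \Box r requires r at every successor {a, b, d, e, f, g}.
      r fails at d, so \Box r is false at e.
Satisfying worlds: {a}

a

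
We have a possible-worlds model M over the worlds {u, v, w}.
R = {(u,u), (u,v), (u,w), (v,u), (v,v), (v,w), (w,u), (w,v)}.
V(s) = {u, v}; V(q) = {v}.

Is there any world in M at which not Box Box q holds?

Let φ = not Box Box q. Evaluate φ at each world:
  u (successors {u, v, w}): φ is true.
  v (successors {u, v, w}): φ is true.
  w (successors {u, v}): φ is true.
Detail at u (witness):
  At u: Box Box q is false, so not Box Box q is true.
    At u: Box Box q requires Box q at every successor {u, v, w}.
      Box q fails at u, so Box Box q is false at u.

Yes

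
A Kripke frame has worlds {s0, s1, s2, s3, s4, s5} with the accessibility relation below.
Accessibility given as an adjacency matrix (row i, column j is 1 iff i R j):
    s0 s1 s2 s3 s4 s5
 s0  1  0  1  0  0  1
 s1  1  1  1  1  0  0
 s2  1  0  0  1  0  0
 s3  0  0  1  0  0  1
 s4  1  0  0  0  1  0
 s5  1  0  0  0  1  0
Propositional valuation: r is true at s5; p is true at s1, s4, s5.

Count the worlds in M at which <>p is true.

Let φ = <>p. Evaluate φ at each world:
  s0 (successors {s0, s2, s5}): φ is true.
  s1 (successors {s0, s1, s2, s3}): φ is true.
  s2 (successors {s0, s3}): φ is false.
  s3 (successors {s2, s5}): φ is true.
  s4 (successors {s0, s4}): φ is true.
  s5 (successors {s0, s4}): φ is true.
For instance, at s5:
  At s5: <>p requires p at some successor in {s0, s4}.
    p holds at s4, so <>p is true at s5.
Satisfying worlds: {s0, s1, s3, s4, s5}

5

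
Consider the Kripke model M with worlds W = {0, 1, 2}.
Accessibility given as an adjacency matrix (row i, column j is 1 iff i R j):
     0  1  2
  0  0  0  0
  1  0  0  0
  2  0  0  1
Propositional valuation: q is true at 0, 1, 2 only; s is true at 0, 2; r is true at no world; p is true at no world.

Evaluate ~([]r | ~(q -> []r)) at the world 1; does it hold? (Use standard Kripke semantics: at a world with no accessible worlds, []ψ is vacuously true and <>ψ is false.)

At 1: []r | ~(q -> []r) is true, so ~([]r | ~(q -> []r)) is false.
  At 1: []r is true, ~(q -> []r) is false, so []r | ~(q -> []r) is true.
    At 1: no accessible worlds, so []r holds vacuously.
    At 1: q -> []r is true, so ~(q -> []r) is false.
      At 1: q is true, []r is true, so q -> []r is true.

No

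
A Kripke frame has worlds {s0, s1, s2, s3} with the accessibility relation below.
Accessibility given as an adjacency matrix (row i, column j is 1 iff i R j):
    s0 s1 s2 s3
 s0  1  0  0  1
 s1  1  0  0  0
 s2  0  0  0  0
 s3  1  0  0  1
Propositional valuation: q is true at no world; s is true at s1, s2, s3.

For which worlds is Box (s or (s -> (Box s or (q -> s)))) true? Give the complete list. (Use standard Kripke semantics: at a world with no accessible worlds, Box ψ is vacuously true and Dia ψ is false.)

Let φ = Box (s or (s -> (Box s or (q -> s)))). Evaluate φ at each world:
  s0 (successors {s0, s3}): φ is true.
  s1 (successors {s0}): φ is true.
  s2 (successors ∅): φ is true.
  s3 (successors {s0, s3}): φ is true.
For instance, at s3:
  At s3: Box (s or (s -> (Box s or (q -> s)))) requires s or (s -> (Box s or (q -> s))) at every successor {s0, s3}.
      At s0: s is false, s -> (Box s or (q -> s)) is true, so s or (s -> (Box s or (q -> s))) is true.
      At s3: s is true, s -> (Box s or (q -> s)) is true, so s or (s -> (Box s or (q -> s))) is true.
  So Box (s or (s -> (Box s or (q -> s)))) is true at s3.
Satisfying worlds: {s0, s1, s2, s3}

s0, s1, s2, s3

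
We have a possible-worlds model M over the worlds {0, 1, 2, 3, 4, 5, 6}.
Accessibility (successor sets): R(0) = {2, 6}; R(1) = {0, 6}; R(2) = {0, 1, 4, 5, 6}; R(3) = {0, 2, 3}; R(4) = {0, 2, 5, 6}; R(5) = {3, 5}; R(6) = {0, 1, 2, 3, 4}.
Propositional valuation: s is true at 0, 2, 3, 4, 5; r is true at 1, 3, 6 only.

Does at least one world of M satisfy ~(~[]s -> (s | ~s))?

No

Let φ = ~(~[]s -> (s | ~s)). Evaluate φ at each world:
  0 (successors {2, 6}): φ is false.
  1 (successors {0, 6}): φ is false.
  2 (successors {0, 1, 4, 5, 6}): φ is false.
  3 (successors {0, 2, 3}): φ is false.
  4 (successors {0, 2, 5, 6}): φ is false.
  5 (successors {3, 5}): φ is false.
  6 (successors {0, 1, 2, 3, 4}): φ is false.
For instance, at 6:
  At 6: ~[]s -> (s | ~s) is true, so ~(~[]s -> (s | ~s)) is false.
    At 6: ~[]s is true, s | ~s is true, so ~[]s -> (s | ~s) is true.
      At 6: []s is false, so ~[]s is true.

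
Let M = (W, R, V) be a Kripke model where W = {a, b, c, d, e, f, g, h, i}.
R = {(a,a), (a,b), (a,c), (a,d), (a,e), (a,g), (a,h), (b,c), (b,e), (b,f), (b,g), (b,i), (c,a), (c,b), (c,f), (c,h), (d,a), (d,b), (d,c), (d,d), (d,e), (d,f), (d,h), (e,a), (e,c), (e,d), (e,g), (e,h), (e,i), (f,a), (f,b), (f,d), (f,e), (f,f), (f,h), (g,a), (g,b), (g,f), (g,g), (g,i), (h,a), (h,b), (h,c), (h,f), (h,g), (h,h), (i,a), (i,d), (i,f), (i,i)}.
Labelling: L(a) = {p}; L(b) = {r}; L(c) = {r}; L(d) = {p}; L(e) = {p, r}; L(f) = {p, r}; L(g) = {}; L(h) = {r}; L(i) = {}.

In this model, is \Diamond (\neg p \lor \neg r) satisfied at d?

Yes

At d: \Diamond (\neg p \lor \neg r) requires \neg p \lor \neg r at some successor in {a, b, c, d, e, f, h}.
  \neg p \lor \neg r holds at a, so \Diamond (\neg p \lor \neg r) is true at d.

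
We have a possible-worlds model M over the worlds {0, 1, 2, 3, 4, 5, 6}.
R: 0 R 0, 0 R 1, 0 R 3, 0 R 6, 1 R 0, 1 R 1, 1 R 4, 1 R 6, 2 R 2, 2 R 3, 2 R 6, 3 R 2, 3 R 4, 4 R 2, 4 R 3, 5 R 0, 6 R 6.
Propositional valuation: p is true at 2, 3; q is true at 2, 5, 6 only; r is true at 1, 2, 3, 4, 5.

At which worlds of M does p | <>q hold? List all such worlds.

Recall that <>ψ holds at a world iff ψ holds at some accessible world.
Let φ = p | <>q. Evaluate φ at each world:
  0 (successors {0, 1, 3, 6}): φ is true.
  1 (successors {0, 1, 4, 6}): φ is true.
  2 (successors {2, 3, 6}): φ is true.
  3 (successors {2, 4}): φ is true.
  4 (successors {2, 3}): φ is true.
  5 (successors {0}): φ is false.
  6 (successors {6}): φ is true.
For instance, at 6:
  At 6: p is false, <>q is true, so p | <>q is true.
    At 6: <>q requires q at some successor in {6}.
      q holds at 6, so <>q is true at 6.
Satisfying worlds: {0, 1, 2, 3, 4, 6}

0, 1, 2, 3, 4, 6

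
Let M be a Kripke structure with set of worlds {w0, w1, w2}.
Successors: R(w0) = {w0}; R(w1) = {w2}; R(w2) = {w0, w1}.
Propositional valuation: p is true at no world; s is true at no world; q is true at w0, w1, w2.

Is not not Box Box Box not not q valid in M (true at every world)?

Yes

Let φ = not not Box Box Box not not q. Evaluate φ at each world:
  w0 (successors {w0}): φ is true.
  w1 (successors {w2}): φ is true.
  w2 (successors {w0, w1}): φ is true.
For instance, at w0:
  At w0: not Box Box Box not not q is false, so not not Box Box Box not not q is true.
    At w0: Box Box Box not not q is true, so not Box Box Box not not q is false.
      At w0: Box Box Box not not q requires Box Box not not q at every successor {w0}.
        At w0: Box Box not not q is true.
      So Box Box Box not not q is true at w0.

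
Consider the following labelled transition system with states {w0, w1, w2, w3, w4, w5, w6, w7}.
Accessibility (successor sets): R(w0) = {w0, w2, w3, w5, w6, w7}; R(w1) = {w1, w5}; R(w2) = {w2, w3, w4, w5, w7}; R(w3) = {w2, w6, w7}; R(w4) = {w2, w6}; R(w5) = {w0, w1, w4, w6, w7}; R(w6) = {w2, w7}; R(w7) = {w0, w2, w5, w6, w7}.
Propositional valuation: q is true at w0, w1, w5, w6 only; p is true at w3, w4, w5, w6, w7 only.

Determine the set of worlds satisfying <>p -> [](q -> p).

Let φ = <>p -> [](q -> p). Evaluate φ at each world:
  w0 (successors {w0, w2, w3, w5, w6, w7}): φ is false.
  w1 (successors {w1, w5}): φ is false.
  w2 (successors {w2, w3, w4, w5, w7}): φ is true.
  w3 (successors {w2, w6, w7}): φ is true.
  w4 (successors {w2, w6}): φ is true.
  w5 (successors {w0, w1, w4, w6, w7}): φ is false.
  w6 (successors {w2, w7}): φ is true.
  w7 (successors {w0, w2, w5, w6, w7}): φ is false.
For instance, at w5:
  At w5: <>p is true, [](q -> p) is false, so <>p -> [](q -> p) is false.
    At w5: <>p requires p at some successor in {w0, w1, w4, w6, w7}.
      p holds at w4, so <>p is true at w5.
    At w5: [](q -> p) requires q -> p at every successor {w0, w1, w4, w6, w7}.
      q -> p fails at w0, so [](q -> p) is false at w5.
Satisfying worlds: {w2, w3, w4, w6}

w2, w3, w4, w6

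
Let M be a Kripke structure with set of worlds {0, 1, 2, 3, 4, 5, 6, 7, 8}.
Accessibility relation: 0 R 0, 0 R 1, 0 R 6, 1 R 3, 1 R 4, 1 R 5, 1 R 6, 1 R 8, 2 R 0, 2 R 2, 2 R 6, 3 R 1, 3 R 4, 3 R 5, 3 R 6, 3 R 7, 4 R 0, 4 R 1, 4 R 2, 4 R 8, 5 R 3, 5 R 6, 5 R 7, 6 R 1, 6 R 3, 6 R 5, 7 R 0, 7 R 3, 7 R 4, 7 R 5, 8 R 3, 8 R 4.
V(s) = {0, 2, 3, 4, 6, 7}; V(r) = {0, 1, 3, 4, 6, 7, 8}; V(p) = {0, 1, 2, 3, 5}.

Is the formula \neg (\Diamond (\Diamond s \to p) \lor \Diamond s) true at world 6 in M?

At 6: \Diamond (\Diamond s \to p) \lor \Diamond s is true, so \neg (\Diamond (\Diamond s \to p) \lor \Diamond s) is false.
  At 6: \Diamond (\Diamond s \to p) is true, \Diamond s is true, so \Diamond (\Diamond s \to p) \lor \Diamond s is true.
    At 6: \Diamond (\Diamond s \to p) requires \Diamond s \to p at some successor in {1, 3, 5}.
      \Diamond s \to p holds at 1, so \Diamond (\Diamond s \to p) is true at 6.
    At 6: \Diamond s requires s at some successor in {1, 3, 5}.
      s holds at 3, so \Diamond s is true at 6.

No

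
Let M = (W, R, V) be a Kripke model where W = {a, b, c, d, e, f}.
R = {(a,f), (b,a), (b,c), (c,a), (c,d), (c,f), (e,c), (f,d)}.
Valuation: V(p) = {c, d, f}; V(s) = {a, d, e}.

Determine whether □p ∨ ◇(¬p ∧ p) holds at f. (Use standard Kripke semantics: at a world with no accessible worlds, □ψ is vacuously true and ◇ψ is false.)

Recall that □ψ holds at a world iff ψ holds at every accessible world, and ◇ψ holds iff ψ holds at some accessible world.
At f: □p is true, ◇(¬p ∧ p) is false, so □p ∨ ◇(¬p ∧ p) is true.
  At f: □p requires p at every successor {d}.
    At d: p is true.
  So □p is true at f.
  At f: ◇(¬p ∧ p) requires ¬p ∧ p at some successor in {d}.
    At d: ¬p ∧ p is false.
  So ◇(¬p ∧ p) is false at f.

Yes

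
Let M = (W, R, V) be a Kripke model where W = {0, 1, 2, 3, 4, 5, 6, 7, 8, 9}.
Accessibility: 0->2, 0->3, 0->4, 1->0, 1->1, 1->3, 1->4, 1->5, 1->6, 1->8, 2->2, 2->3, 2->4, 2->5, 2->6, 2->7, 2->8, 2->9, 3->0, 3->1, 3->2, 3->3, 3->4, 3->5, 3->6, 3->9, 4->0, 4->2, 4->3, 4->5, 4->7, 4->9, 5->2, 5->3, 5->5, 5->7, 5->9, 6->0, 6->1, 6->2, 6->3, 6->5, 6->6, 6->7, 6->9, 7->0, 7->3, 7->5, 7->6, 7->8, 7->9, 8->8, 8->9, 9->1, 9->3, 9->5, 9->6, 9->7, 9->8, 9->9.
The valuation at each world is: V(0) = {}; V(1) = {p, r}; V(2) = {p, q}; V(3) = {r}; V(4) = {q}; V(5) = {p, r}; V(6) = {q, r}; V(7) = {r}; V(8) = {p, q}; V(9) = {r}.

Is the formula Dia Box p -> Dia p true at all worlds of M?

Let φ = Dia Box p -> Dia p. Evaluate φ at each world:
  0 (successors {2, 3, 4}): φ is true.
  1 (successors {0, 1, 3, 4, 5, 6, 8}): φ is true.
  2 (successors {2, 3, 4, 5, 6, 7, 8, 9}): φ is true.
  3 (successors {0, 1, 2, 3, 4, 5, 6, 9}): φ is true.
  4 (successors {0, 2, 3, 5, 7, 9}): φ is true.
  5 (successors {2, 3, 5, 7, 9}): φ is true.
  6 (successors {0, 1, 2, 3, 5, 6, 7, 9}): φ is true.
  7 (successors {0, 3, 5, 6, 8, 9}): φ is true.
  8 (successors {8, 9}): φ is true.
  9 (successors {1, 3, 5, 6, 7, 8, 9}): φ is true.
For instance, at 3:
  At 3: Dia Box p is false, Dia p is true, so Dia Box p -> Dia p is true.
    At 3: Dia Box p requires Box p at some successor in {0, 1, 2, 3, 4, 5, 6, 9}.
      At 0: Box p is false.
      At 1: Box p is false.
      At 2: Box p is false.
      At 3: Box p is false.
      At 4: Box p is false.
      At 5: Box p is false.
      At 6: Box p is false.
      At 9: Box p is false.
    So Dia Box p is false at 3.
    At 3: Dia p requires p at some successor in {0, 1, 2, 3, 4, 5, 6, 9}.
      p holds at 1, so Dia p is true at 3.

Yes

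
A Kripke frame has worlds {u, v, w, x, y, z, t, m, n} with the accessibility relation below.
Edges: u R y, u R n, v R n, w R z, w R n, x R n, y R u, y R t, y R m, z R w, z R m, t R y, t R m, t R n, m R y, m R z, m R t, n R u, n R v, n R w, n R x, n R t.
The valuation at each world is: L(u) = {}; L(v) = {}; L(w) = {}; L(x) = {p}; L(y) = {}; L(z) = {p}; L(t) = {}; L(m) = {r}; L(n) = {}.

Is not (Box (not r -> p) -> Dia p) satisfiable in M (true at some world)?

No

Recall that Box ψ holds at a world iff ψ holds at every accessible world, and Dia ψ holds iff ψ holds at some accessible world.
Let φ = not (Box (not r -> p) -> Dia p). Evaluate φ at each world:
  u (successors {y, n}): φ is false.
  v (successors {n}): φ is false.
  w (successors {z, n}): φ is false.
  x (successors {n}): φ is false.
  y (successors {u, t, m}): φ is false.
  z (successors {w, m}): φ is false.
  t (successors {y, m, n}): φ is false.
  m (successors {y, z, t}): φ is false.
  n (successors {u, v, w, x, t}): φ is false.
For instance, at n:
  At n: Box (not r -> p) -> Dia p is true, so not (Box (not r -> p) -> Dia p) is false.
    At n: Box (not r -> p) is false, Dia p is true, so Box (not r -> p) -> Dia p is true.
      At n: Box (not r -> p) requires not r -> p at every successor {u, v, w, x, t}.
        not r -> p fails at u, so Box (not r -> p) is false at n.
      At n: Dia p requires p at some successor in {u, v, w, x, t}.
        p holds at x, so Dia p is true at n.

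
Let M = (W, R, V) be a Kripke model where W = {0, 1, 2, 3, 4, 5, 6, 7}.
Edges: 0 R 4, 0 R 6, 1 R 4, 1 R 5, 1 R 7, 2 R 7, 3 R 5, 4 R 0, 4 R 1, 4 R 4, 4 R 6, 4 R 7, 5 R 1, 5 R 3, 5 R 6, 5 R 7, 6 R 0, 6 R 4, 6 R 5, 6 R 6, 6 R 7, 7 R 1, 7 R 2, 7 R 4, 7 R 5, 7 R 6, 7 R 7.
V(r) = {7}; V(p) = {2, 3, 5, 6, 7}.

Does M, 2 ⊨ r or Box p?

Yes

At 2: r is false, Box p is true, so r or Box p is true.
  At 2: Box p requires p at every successor {7}.
    At 7: p is true.
  So Box p is true at 2.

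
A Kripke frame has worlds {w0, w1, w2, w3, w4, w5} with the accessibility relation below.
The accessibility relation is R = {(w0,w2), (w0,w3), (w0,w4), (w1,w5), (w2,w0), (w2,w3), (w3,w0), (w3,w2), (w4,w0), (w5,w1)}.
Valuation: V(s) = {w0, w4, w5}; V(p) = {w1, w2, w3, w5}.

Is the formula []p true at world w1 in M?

Yes

At w1: []p requires p at every successor {w5}.
  At w5: p is true.
So []p is true at w1.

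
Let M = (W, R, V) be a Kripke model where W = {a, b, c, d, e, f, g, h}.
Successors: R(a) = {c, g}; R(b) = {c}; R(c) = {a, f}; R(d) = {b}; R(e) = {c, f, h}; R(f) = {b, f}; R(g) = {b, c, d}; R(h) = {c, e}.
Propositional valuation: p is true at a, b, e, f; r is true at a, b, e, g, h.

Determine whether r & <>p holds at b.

At b: r is true, <>p is false, so r & <>p is false.
  At b: <>p requires p at some successor in {c}.
    At c: p is false.
  So <>p is false at b.

No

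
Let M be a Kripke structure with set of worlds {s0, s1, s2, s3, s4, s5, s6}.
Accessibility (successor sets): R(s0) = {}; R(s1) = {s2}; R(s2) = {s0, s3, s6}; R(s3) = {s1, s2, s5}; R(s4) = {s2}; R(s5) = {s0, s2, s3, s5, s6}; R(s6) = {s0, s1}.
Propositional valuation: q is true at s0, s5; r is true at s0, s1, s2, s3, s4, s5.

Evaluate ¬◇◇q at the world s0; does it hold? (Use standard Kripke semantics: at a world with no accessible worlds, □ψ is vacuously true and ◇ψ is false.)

At s0: ◇◇q is false, so ¬◇◇q is true.
  At s0: no accessible worlds, so ◇◇q is false.

Yes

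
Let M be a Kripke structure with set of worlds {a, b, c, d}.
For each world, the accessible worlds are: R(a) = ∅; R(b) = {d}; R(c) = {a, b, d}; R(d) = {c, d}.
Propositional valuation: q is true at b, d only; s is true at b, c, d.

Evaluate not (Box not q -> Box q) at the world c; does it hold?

At c: Box not q -> Box q is true, so not (Box not q -> Box q) is false.
  At c: Box not q is false, Box q is false, so Box not q -> Box q is true.
    At c: Box not q requires not q at every successor {a, b, d}.
      not q fails at b, so Box not q is false at c.
    At c: Box q requires q at every successor {a, b, d}.
      q fails at a, so Box q is false at c.

No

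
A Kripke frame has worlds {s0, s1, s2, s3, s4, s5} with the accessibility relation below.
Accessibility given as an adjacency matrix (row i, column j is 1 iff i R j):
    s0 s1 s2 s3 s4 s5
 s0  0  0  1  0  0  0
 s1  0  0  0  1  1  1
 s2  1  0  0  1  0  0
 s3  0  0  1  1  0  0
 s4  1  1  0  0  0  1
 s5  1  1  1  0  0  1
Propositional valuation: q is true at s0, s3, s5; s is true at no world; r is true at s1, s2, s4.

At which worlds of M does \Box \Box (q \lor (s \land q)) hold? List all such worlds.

Recall that \Box ψ holds at a world iff ψ holds at every accessible world, and \Diamond ψ holds iff ψ holds at some accessible world.
Let φ = \Box \Box (q \lor (s \land q)). Evaluate φ at each world:
  s0 (successors {s2}): φ is true.
  s1 (successors {s3, s4, s5}): φ is false.
  s2 (successors {s0, s3}): φ is false.
  s3 (successors {s2, s3}): φ is false.
  s4 (successors {s0, s1, s5}): φ is false.
  s5 (successors {s0, s1, s2, s5}): φ is false.
For instance, at s5:
  At s5: \Box \Box (q \lor (s \land q)) requires \Box (q \lor (s \land q)) at every successor {s0, s1, s2, s5}.
    \Box (q \lor (s \land q)) fails at s0, so \Box \Box (q \lor (s \land q)) is false at s5.
      At s0: \Box (q \lor (s \land q)) requires q \lor (s \land q) at every successor {s2}.
        q \lor (s \land q) fails at s2, so \Box (q \lor (s \land q)) is false at s0.
Satisfying worlds: {s0}

s0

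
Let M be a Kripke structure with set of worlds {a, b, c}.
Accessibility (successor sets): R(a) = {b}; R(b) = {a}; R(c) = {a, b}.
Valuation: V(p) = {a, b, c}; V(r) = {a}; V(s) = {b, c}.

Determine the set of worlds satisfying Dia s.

Let φ = Dia s. Evaluate φ at each world:
  a (successors {b}): φ is true.
  b (successors {a}): φ is false.
  c (successors {a, b}): φ is true.
For instance, at c:
  At c: Dia s requires s at some successor in {a, b}.
    s holds at b, so Dia s is true at c.
Satisfying worlds: {a, c}

a, c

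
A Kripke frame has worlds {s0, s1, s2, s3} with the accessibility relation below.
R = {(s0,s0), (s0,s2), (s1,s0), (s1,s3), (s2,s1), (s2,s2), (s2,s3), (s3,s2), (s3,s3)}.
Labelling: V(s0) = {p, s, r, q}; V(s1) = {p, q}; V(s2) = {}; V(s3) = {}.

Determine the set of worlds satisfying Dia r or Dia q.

s0, s1, s2

Let φ = Dia r or Dia q. Evaluate φ at each world:
  s0 (successors {s0, s2}): φ is true.
  s1 (successors {s0, s3}): φ is true.
  s2 (successors {s1, s2, s3}): φ is true.
  s3 (successors {s2, s3}): φ is false.
For instance, at s0:
  At s0: Dia r is true, Dia q is true, so Dia r or Dia q is true.
    At s0: Dia r requires r at some successor in {s0, s2}.
      r holds at s0, so Dia r is true at s0.
    At s0: Dia q requires q at some successor in {s0, s2}.
      q holds at s0, so Dia q is true at s0.
Satisfying worlds: {s0, s1, s2}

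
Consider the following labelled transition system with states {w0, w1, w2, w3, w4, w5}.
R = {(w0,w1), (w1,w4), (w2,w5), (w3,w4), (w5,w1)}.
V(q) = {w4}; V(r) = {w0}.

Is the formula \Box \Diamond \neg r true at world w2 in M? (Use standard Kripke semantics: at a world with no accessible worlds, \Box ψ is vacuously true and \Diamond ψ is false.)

At w2: \Box \Diamond \neg r requires \Diamond \neg r at every successor {w5}.
    At w5: \Diamond \neg r requires \neg r at some successor in {w1}.
      \neg r holds at w1, so \Diamond \neg r is true at w5.
So \Box \Diamond \neg r is true at w2.

Yes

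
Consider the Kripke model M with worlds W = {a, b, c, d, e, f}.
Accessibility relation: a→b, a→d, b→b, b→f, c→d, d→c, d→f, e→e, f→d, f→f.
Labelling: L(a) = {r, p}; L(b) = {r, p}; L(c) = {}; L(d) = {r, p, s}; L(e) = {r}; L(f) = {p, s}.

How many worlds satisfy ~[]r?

Let φ = ~[]r. Evaluate φ at each world:
  a (successors {b, d}): φ is false.
  b (successors {b, f}): φ is true.
  c (successors {d}): φ is false.
  d (successors {c, f}): φ is true.
  e (successors {e}): φ is false.
  f (successors {d, f}): φ is true.
For instance, at e:
  At e: []r is true, so ~[]r is false.
    At e: []r requires r at every successor {e}.
      At e: r is true.
    So []r is true at e.
Satisfying worlds: {b, d, f}

3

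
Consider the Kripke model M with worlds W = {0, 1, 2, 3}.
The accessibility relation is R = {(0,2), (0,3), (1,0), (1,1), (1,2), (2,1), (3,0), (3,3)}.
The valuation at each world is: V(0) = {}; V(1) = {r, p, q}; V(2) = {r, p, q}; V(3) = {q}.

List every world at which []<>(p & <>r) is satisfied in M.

1, 2

Let φ = []<>(p & <>r). Evaluate φ at each world:
  0 (successors {2, 3}): φ is false.
  1 (successors {0, 1, 2}): φ is true.
  2 (successors {1}): φ is true.
  3 (successors {0, 3}): φ is false.
For instance, at 0:
  At 0: []<>(p & <>r) requires <>(p & <>r) at every successor {2, 3}.
    <>(p & <>r) fails at 3, so []<>(p & <>r) is false at 0.
      At 3: <>(p & <>r) requires p & <>r at some successor in {0, 3}.
        At 0: p & <>r is false.
        At 3: p & <>r is false.
      So <>(p & <>r) is false at 3.
Satisfying worlds: {1, 2}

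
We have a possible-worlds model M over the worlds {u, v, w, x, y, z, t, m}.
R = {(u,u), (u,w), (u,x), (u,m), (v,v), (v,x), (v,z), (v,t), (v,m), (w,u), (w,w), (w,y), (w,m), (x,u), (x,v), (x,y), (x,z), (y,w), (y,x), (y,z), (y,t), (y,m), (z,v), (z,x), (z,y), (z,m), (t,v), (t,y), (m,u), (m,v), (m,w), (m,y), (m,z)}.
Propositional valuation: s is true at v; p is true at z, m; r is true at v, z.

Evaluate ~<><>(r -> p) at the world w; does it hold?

No

At w: <><>(r -> p) is true, so ~<><>(r -> p) is false.
  At w: <><>(r -> p) requires <>(r -> p) at some successor in {u, w, y, m}.
    <>(r -> p) holds at u, so <><>(r -> p) is true at w.
      At u: <>(r -> p) requires r -> p at some successor in {u, w, x, m}.
        r -> p holds at u, so <>(r -> p) is true at u.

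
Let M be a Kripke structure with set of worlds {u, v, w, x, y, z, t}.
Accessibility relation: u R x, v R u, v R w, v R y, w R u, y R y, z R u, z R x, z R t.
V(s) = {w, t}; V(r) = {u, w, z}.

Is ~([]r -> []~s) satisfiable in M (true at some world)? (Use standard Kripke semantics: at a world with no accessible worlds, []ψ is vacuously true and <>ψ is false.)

Recall that []ψ holds at a world iff ψ holds at every accessible world, and <>ψ holds iff ψ holds at some accessible world.
Let φ = ~([]r -> []~s). Evaluate φ at each world:
  u (successors {x}): φ is false.
  v (successors {u, w, y}): φ is false.
  w (successors {u}): φ is false.
  x (successors ∅): φ is false.
  y (successors {y}): φ is false.
  z (successors {u, x, t}): φ is false.
  t (successors ∅): φ is false.
For instance, at v:
  At v: []r -> []~s is true, so ~([]r -> []~s) is false.
    At v: []r is false, []~s is false, so []r -> []~s is true.
      At v: []r requires r at every successor {u, w, y}.
        r fails at y, so []r is false at v.
      At v: []~s requires ~s at every successor {u, w, y}.
        ~s fails at w, so []~s is false at v.

No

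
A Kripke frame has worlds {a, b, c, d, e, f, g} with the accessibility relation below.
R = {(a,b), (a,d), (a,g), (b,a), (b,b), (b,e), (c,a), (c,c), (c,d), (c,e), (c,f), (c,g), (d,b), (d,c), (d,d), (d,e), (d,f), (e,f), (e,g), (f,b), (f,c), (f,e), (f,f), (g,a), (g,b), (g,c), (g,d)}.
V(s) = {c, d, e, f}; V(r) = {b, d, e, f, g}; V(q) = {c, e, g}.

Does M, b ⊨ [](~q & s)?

No

At b: [](~q & s) requires ~q & s at every successor {a, b, e}.
  ~q & s fails at a, so [](~q & s) is false at b.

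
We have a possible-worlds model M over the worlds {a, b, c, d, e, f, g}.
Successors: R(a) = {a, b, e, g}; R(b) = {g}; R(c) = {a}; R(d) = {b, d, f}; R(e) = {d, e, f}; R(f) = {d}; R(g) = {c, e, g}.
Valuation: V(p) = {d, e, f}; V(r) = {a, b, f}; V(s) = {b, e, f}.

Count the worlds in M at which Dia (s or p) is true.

Recall that Dia ψ holds at a world iff ψ holds at some accessible world.
Let φ = Dia (s or p). Evaluate φ at each world:
  a (successors {a, b, e, g}): φ is true.
  b (successors {g}): φ is false.
  c (successors {a}): φ is false.
  d (successors {b, d, f}): φ is true.
  e (successors {d, e, f}): φ is true.
  f (successors {d}): φ is true.
  g (successors {c, e, g}): φ is true.
For instance, at b:
  At b: Dia (s or p) requires s or p at some successor in {g}.
    At g: s or p is false.
  So Dia (s or p) is false at b.
Satisfying worlds: {a, d, e, f, g}

5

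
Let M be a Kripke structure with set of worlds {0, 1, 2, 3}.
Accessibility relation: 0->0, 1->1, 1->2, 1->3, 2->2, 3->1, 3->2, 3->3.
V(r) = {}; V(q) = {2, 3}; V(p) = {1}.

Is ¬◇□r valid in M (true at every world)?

Let φ = ¬◇□r. Evaluate φ at each world:
  0 (successors {0}): φ is true.
  1 (successors {1, 2, 3}): φ is true.
  2 (successors {2}): φ is true.
  3 (successors {1, 2, 3}): φ is true.
For instance, at 1:
  At 1: ◇□r is false, so ¬◇□r is true.
    At 1: ◇□r requires □r at some successor in {1, 2, 3}.
      At 1: □r is false.
      At 2: □r is false.
      At 3: □r is false.
    So ◇□r is false at 1.

Yes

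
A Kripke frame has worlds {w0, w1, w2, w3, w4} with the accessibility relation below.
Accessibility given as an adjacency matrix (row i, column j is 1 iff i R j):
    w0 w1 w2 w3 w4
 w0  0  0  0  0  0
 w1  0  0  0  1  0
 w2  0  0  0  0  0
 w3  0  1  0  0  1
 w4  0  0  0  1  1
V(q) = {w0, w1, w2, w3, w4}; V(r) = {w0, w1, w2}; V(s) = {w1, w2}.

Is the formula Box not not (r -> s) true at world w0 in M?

At w0: no accessible worlds, so Box not not (r -> s) holds vacuously.

Yes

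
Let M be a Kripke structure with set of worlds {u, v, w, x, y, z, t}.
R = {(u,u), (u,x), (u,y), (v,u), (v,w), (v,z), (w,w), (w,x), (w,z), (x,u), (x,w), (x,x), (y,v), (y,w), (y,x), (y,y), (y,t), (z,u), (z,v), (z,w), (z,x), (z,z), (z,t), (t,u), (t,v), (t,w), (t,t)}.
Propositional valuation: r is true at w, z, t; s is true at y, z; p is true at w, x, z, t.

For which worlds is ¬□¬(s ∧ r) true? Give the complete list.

Let φ = ¬□¬(s ∧ r). Evaluate φ at each world:
  u (successors {u, x, y}): φ is false.
  v (successors {u, w, z}): φ is true.
  w (successors {w, x, z}): φ is true.
  x (successors {u, w, x}): φ is false.
  y (successors {v, w, x, y, t}): φ is false.
  z (successors {u, v, w, x, z, t}): φ is true.
  t (successors {u, v, w, t}): φ is false.
For instance, at v:
  At v: □¬(s ∧ r) is false, so ¬□¬(s ∧ r) is true.
    At v: □¬(s ∧ r) requires ¬(s ∧ r) at every successor {u, w, z}.
      ¬(s ∧ r) fails at z, so □¬(s ∧ r) is false at v.
Satisfying worlds: {v, w, z}

v, w, z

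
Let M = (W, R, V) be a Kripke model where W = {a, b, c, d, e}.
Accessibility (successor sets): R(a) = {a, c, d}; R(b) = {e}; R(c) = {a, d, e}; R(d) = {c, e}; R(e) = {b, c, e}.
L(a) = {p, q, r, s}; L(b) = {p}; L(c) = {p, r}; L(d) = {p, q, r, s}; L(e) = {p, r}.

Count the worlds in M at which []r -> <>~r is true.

Let φ = []r -> <>~r. Evaluate φ at each world:
  a (successors {a, c, d}): φ is false.
  b (successors {e}): φ is false.
  c (successors {a, d, e}): φ is false.
  d (successors {c, e}): φ is false.
  e (successors {b, c, e}): φ is true.
For instance, at d:
  At d: []r is true, <>~r is false, so []r -> <>~r is false.
    At d: []r requires r at every successor {c, e}.
      At c: r is true.
      At e: r is true.
    So []r is true at d.
    At d: <>~r requires ~r at some successor in {c, e}.
      At c: ~r is false.
      At e: ~r is false.
    So <>~r is false at d.
Satisfying worlds: {e}

1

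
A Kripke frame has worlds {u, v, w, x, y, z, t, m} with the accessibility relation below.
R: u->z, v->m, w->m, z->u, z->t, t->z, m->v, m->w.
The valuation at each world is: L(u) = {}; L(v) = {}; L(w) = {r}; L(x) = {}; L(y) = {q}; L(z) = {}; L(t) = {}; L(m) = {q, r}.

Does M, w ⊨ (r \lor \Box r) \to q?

At w: r \lor \Box r is true, q is false, so (r \lor \Box r) \to q is false.
  At w: r is true, \Box r is true, so r \lor \Box r is true.
    At w: \Box r requires r at every successor {m}.
      At m: r is true.
    So \Box r is true at w.

No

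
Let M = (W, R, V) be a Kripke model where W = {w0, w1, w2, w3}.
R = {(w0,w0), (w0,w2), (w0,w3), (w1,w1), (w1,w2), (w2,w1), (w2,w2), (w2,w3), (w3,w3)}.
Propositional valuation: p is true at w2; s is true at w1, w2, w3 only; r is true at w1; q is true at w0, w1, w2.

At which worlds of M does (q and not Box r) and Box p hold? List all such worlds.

none

Recall that Box ψ holds at a world iff ψ holds at every accessible world, and Dia ψ holds iff ψ holds at some accessible world.
Let φ = (q and not Box r) and Box p. Evaluate φ at each world:
  w0 (successors {w0, w2, w3}): φ is false.
  w1 (successors {w1, w2}): φ is false.
  w2 (successors {w1, w2, w3}): φ is false.
  w3 (successors {w3}): φ is false.
For instance, at w2:
  At w2: q and not Box r is true, Box p is false, so (q and not Box r) and Box p is false.
    At w2: q is true, not Box r is true, so q and not Box r is true.
      At w2: Box r is false, so not Box r is true.
    At w2: Box p requires p at every successor {w1, w2, w3}.
      p fails at w1, so Box p is false at w2.
Satisfying worlds: none.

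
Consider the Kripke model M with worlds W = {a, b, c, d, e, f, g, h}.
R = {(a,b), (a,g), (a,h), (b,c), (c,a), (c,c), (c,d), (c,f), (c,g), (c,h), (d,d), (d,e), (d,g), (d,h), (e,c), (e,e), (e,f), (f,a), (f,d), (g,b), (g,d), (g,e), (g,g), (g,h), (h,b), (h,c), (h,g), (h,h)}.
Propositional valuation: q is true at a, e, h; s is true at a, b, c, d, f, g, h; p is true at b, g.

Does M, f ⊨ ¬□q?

Yes

At f: □q is false, so ¬□q is true.
  At f: □q requires q at every successor {a, d}.
    q fails at d, so □q is false at f.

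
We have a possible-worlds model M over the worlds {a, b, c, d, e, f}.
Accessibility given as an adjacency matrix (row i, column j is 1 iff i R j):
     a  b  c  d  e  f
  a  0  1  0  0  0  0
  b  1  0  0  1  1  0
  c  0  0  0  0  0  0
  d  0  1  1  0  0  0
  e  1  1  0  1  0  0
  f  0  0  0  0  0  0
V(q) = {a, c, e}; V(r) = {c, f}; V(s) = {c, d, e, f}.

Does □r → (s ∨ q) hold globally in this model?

Yes

Recall that □ψ holds at a world iff ψ holds at every accessible world, and ◇ψ holds iff ψ holds at some accessible world.
Let φ = □r → (s ∨ q). Evaluate φ at each world:
  a (successors {b}): φ is true.
  b (successors {a, d, e}): φ is true.
  c (successors ∅): φ is true.
  d (successors {b, c}): φ is true.
  e (successors {a, b, d}): φ is true.
  f (successors ∅): φ is true.
For instance, at a:
  At a: □r is false, s ∨ q is true, so □r → (s ∨ q) is true.
    At a: □r requires r at every successor {b}.
      r fails at b, so □r is false at a.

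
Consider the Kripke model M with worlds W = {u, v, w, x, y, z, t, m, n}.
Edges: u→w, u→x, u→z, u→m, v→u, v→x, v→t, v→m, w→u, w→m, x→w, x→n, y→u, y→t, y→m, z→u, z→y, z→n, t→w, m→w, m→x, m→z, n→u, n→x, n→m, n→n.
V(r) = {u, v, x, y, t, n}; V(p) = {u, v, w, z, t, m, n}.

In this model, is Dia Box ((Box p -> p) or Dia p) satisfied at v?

Yes

At v: Dia Box ((Box p -> p) or Dia p) requires Box ((Box p -> p) or Dia p) at some successor in {u, x, t, m}.
  Box ((Box p -> p) or Dia p) holds at u, so Dia Box ((Box p -> p) or Dia p) is true at v.
    At u: Box ((Box p -> p) or Dia p) requires (Box p -> p) or Dia p at every successor {w, x, z, m}.
      At w: (Box p -> p) or Dia p is true.
      At x: (Box p -> p) or Dia p is true.
      At z: (Box p -> p) or Dia p is true.
      At m: (Box p -> p) or Dia p is true.
    So Box ((Box p -> p) or Dia p) is true at u.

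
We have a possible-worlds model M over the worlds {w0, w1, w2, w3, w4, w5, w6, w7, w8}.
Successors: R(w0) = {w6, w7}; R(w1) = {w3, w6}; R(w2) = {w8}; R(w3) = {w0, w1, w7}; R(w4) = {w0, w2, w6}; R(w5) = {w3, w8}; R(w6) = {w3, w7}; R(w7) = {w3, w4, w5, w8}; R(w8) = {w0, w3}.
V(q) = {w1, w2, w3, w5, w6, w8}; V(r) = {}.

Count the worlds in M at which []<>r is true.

Let φ = []<>r. Evaluate φ at each world:
  w0 (successors {w6, w7}): φ is false.
  w1 (successors {w3, w6}): φ is false.
  w2 (successors {w8}): φ is false.
  w3 (successors {w0, w1, w7}): φ is false.
  w4 (successors {w0, w2, w6}): φ is false.
  w5 (successors {w3, w8}): φ is false.
  w6 (successors {w3, w7}): φ is false.
  w7 (successors {w3, w4, w5, w8}): φ is false.
  w8 (successors {w0, w3}): φ is false.
For instance, at w3:
  At w3: []<>r requires <>r at every successor {w0, w1, w7}.
    <>r fails at w0, so []<>r is false at w3.
      At w0: <>r requires r at some successor in {w6, w7}.
        At w6: r is false.
        At w7: r is false.
      So <>r is false at w0.
Satisfying worlds: none.

0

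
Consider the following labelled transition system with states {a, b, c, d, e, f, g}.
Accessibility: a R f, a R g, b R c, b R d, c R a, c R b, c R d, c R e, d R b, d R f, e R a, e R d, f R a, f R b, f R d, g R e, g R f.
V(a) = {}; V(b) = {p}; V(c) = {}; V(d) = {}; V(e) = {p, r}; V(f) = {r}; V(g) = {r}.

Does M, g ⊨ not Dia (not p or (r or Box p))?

At g: Dia (not p or (r or Box p)) is true, so not Dia (not p or (r or Box p)) is false.
  At g: Dia (not p or (r or Box p)) requires not p or (r or Box p) at some successor in {e, f}.
    not p or (r or Box p) holds at e, so Dia (not p or (r or Box p)) is true at g.
      At e: not p is false, r or Box p is true, so not p or (r or Box p) is true.

No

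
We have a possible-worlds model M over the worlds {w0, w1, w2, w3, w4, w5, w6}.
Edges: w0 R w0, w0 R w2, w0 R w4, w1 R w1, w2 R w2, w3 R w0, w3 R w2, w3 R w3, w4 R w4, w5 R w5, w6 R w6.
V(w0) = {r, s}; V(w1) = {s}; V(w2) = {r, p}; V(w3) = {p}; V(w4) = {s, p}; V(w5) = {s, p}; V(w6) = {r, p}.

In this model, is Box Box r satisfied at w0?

No

Recall that Box ψ holds at a world iff ψ holds at every accessible world, and Dia ψ holds iff ψ holds at some accessible world.
At w0: Box Box r requires Box r at every successor {w0, w2, w4}.
  Box r fails at w0, so Box Box r is false at w0.
    At w0: Box r requires r at every successor {w0, w2, w4}.
      r fails at w4, so Box r is false at w0.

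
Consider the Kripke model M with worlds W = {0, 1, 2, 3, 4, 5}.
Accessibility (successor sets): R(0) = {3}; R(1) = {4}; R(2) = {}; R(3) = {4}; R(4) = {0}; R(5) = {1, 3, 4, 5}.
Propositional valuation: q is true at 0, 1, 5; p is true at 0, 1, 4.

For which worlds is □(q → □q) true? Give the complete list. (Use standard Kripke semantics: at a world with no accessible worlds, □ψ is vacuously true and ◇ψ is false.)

Let φ = □(q → □q). Evaluate φ at each world:
  0 (successors {3}): φ is true.
  1 (successors {4}): φ is true.
  2 (successors ∅): φ is true.
  3 (successors {4}): φ is true.
  4 (successors {0}): φ is false.
  5 (successors {1, 3, 4, 5}): φ is false.
For instance, at 4:
  At 4: □(q → □q) requires q → □q at every successor {0}.
    q → □q fails at 0, so □(q → □q) is false at 4.
      At 0: q is true, □q is false, so q → □q is false.
Satisfying worlds: {0, 1, 2, 3}

0, 1, 2, 3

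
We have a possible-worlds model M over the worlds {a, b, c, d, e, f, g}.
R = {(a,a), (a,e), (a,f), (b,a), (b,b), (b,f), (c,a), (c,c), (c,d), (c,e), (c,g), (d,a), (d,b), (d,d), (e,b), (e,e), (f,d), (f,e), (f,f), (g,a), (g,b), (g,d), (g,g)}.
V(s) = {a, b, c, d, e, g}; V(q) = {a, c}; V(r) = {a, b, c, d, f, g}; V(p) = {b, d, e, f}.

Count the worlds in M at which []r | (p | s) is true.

7

Let φ = []r | (p | s). Evaluate φ at each world:
  a (successors {a, e, f}): φ is true.
  b (successors {a, b, f}): φ is true.
  c (successors {a, c, d, e, g}): φ is true.
  d (successors {a, b, d}): φ is true.
  e (successors {b, e}): φ is true.
  f (successors {d, e, f}): φ is true.
  g (successors {a, b, d, g}): φ is true.
For instance, at f:
  At f: []r is false, p | s is true, so []r | (p | s) is true.
    At f: []r requires r at every successor {d, e, f}.
      r fails at e, so []r is false at f.
Satisfying worlds: {a, b, c, d, e, f, g}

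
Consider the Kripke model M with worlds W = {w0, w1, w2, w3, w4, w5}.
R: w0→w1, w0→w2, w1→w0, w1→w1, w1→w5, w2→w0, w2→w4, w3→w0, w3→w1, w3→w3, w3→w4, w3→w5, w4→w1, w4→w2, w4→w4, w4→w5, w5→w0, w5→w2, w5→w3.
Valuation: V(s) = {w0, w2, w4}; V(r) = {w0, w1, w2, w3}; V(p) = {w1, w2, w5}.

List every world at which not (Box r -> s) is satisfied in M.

Let φ = not (Box r -> s). Evaluate φ at each world:
  w0 (successors {w1, w2}): φ is false.
  w1 (successors {w0, w1, w5}): φ is false.
  w2 (successors {w0, w4}): φ is false.
  w3 (successors {w0, w1, w3, w4, w5}): φ is false.
  w4 (successors {w1, w2, w4, w5}): φ is false.
  w5 (successors {w0, w2, w3}): φ is true.
For instance, at w5:
  At w5: Box r -> s is false, so not (Box r -> s) is true.
    At w5: Box r is true, s is false, so Box r -> s is false.
      At w5: Box r requires r at every successor {w0, w2, w3}.
        At w0: r is true.
        At w2: r is true.
        At w3: r is true.
      So Box r is true at w5.
Satisfying worlds: {w5}

w5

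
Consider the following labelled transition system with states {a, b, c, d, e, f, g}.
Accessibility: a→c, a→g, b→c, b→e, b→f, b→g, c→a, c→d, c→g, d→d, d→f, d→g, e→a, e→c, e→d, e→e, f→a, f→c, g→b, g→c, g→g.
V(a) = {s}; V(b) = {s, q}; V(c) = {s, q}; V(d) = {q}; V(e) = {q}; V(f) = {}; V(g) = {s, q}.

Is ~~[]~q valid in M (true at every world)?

No

Let φ = ~~[]~q. Evaluate φ at each world:
  a (successors {c, g}): φ is false.
  b (successors {c, e, f, g}): φ is false.
  c (successors {a, d, g}): φ is false.
  d (successors {d, f, g}): φ is false.
  e (successors {a, c, d, e}): φ is false.
  f (successors {a, c}): φ is false.
  g (successors {b, c, g}): φ is false.
Detail at a (counterexample):
  At a: ~[]~q is true, so ~~[]~q is false.
    At a: []~q is false, so ~[]~q is true.
      At a: []~q requires ~q at every successor {c, g}.
        ~q fails at c, so []~q is false at a.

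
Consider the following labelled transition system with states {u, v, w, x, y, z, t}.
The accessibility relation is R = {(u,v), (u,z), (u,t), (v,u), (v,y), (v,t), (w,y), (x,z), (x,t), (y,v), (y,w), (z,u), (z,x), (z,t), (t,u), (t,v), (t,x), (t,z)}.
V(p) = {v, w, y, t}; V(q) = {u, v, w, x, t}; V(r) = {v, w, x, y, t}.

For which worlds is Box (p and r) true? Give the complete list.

Let φ = Box (p and r). Evaluate φ at each world:
  u (successors {v, z, t}): φ is false.
  v (successors {u, y, t}): φ is false.
  w (successors {y}): φ is true.
  x (successors {z, t}): φ is false.
  y (successors {v, w}): φ is true.
  z (successors {u, x, t}): φ is false.
  t (successors {u, v, x, z}): φ is false.
For instance, at y:
  At y: Box (p and r) requires p and r at every successor {v, w}.
    At v: p and r is true.
    At w: p and r is true.
  So Box (p and r) is true at y.
Satisfying worlds: {w, y}

w, y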